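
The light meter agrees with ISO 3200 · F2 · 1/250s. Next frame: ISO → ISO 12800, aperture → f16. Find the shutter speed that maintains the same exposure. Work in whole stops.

1/15s

ISO: 3200 → 6400 → 12800 — 2 stops raised (brighter).
Aperture: f/2 → f/2.8 → f/4 → f/5.6 → f/8 → f/11 → f/16 — 6 stops stopped down (darker).
Net change so far: 4 stops darker. Offset with the shutter speed: 1/250 → 1/125 → 1/60 → 1/30 → 1/15.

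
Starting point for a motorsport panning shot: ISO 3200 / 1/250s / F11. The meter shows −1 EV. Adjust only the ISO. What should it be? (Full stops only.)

ISO 6400

Underexposed by 1 stop → need 1 stop brighter.
ISO: 3200 → 6400.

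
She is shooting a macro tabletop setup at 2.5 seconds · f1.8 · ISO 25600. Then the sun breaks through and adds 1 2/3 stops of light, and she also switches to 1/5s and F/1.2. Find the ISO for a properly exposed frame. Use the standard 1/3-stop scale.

ISO 51200

Scene light: 1 2/3 stops brighter.
Shutter speed: 2.5 → 2 → 1.6 → 1.3 → 1 → 0.8 → 0.6 → 0.5 → 0.4 → 0.3 → 1/4 → 1/5 — 3 2/3 stops shorter (darker).
Aperture: f/1.8 → f/1.6 → f/1.4 → f/1.2 — 1 stop larger aperture (brighter).
Net so far: 1 stop darker. ISO: 25600 → 32000 → 40000 → 51200.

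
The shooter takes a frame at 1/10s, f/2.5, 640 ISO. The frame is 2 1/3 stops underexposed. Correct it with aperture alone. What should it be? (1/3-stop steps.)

f/1.1

Underexposed by 2 1/3 stops → need 2 1/3 stops brighter.
Aperture: f/2.5 → f/2.2 → f/2 → f/1.8 → f/1.6 → f/1.4 → f/1.2 → f/1.1.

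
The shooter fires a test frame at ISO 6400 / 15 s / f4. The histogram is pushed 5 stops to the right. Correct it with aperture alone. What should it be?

f/22

Overexposed by 5 stops → need 5 stops darker.
Aperture: f/4 → f/5.6 → f/8 → f/11 → f/16 → f/22.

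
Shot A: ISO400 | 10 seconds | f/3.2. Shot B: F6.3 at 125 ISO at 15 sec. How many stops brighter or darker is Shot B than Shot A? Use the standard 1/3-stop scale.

Aperture: f/3.2 → f/3.5 → f/4 → f/4.5 → f/5 → f/5.6 → f/6.3 — 2 stops stopped down (darker).
Shutter speed: 10 → 13 → 15 — 2/3 stop longer (brighter).
ISO: 400 → 320 → 250 → 200 → 160 → 125 — 1 2/3 stops dropped (darker).
Net: −2 +2/3 −1 2/3 = −3 stops.

3 stops darker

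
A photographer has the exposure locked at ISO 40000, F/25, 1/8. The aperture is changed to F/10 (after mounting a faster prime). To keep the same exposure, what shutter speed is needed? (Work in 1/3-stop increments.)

Aperture: f/25 → f/22 → f/20 → f/18 → f/16 → f/14 → f/13 → f/11 → f/10 — 2 2/3 stops wider (brighter).
Need 2 2/3 stops darker from the shutter speed: 1/8 → 1/10 → 1/13 → 1/15 → 1/20 → 1/25 → 1/30 → 1/40 → 1/50.

1/50s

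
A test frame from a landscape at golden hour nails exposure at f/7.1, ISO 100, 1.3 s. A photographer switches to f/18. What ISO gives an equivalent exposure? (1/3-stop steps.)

Aperture: f/7.1 → f/8 → f/9 → f/10 → f/11 → f/13 → f/14 → f/16 → f/18 — 2 2/3 stops narrower (darker).
Need 2 2/3 stops brighter from the ISO: 100 → 125 → 160 → 200 → 250 → 320 → 400 → 500 → 640.

ISO 640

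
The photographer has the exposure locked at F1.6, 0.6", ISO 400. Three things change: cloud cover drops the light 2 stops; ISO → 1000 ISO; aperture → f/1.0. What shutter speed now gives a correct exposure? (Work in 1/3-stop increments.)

0.4 s

Scene light: 2 stops darker.
ISO: 400 → 500 → 640 → 800 → 1000 — 1 1/3 stops raised (brighter).
Aperture: f/1.6 → f/1.4 → f/1.2 → f/1.1 → f/1.0 — 1 1/3 stops opened up (brighter).
Net so far: 2/3 stop brighter. Shutter speed: 0.6 → 0.5 → 0.4.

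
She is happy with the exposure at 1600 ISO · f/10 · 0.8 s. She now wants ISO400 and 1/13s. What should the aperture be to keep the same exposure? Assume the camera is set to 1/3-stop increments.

f/1.6

ISO: 1600 → 1250 → 1000 → 800 → 640 → 500 → 400 — 2 stops lower (darker).
Shutter speed: 0.8 → 0.6 → 0.5 → 0.4 → 0.3 → 1/4 → 1/5 → 1/6 → 1/8 → 1/10 → 1/13 — 3 1/3 stops faster (darker).
Net change so far: 5 1/3 stops darker. Offset with the aperture: f/10 → f/9 → f/8 → f/7.1 → f/6.3 → f/5.6 → f/5 → f/4.5 → f/4 → f/3.5 → f/3.2 → f/2.8 → f/2.5 → f/2.2 → f/2 → f/1.8 → f/1.6.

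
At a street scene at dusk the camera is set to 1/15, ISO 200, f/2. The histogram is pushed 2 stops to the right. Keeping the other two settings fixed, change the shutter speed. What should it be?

1/60s

Overexposed by 2 stops → need 2 stops darker.
Shutter speed: 1/15 → 1/30 → 1/60.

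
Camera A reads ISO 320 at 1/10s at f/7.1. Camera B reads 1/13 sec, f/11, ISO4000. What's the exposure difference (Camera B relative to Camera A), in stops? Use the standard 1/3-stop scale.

Aperture: f/7.1 → f/8 → f/9 → f/10 → f/11 — 1 1/3 stops smaller aperture (darker).
Shutter speed: 1/10 → 1/13 — 1/3 stop shorter (darker).
ISO: 320 → 400 → 500 → 640 → 800 → 1000 → 1250 → 1600 → 2000 → 2500 → 3200 → 4000 — 3 2/3 stops raised (brighter).
Net: −1 1/3 −1/3 +3 2/3 = +2 stops.

2 stops brighter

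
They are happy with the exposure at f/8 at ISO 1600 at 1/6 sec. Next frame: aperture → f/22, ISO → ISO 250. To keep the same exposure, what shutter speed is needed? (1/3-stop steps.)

8 s

Aperture: f/8 → f/9 → f/10 → f/11 → f/13 → f/14 → f/16 → f/18 → f/20 → f/22 — 3 stops stopped down (darker).
ISO: 1600 → 1250 → 1000 → 800 → 640 → 500 → 400 → 320 → 250 — 2 2/3 stops lower (darker).
Net change so far: 5 2/3 stops darker. Offset with the shutter speed: 1/6 → 1/5 → 1/4 → 0.3 → 0.4 → 0.5 → 0.6 → 0.8 → 1 → 1.3 → 1.6 → 2 → 2.5 → 3.2 → 4 → 5 → 6 → 8.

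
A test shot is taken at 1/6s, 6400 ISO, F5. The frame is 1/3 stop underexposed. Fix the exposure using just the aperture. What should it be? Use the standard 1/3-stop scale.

Underexposed by 1/3 stop → need 1/3 stop brighter.
Aperture: f/5 → f/4.5.

f/4.5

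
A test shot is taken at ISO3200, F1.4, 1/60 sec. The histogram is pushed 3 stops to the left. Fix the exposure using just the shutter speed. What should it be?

Underexposed by 3 stops → need 3 stops brighter.
Shutter speed: 1/60 → 1/30 → 1/15 → 1/8.

1/8s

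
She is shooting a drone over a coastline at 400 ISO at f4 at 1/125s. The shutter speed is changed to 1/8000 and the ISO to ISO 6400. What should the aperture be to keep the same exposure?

Shutter speed: 1/125 → 1/250 → 1/500 → 1/1000 → 1/2000 → 1/4000 → 1/8000 — 6 stops shorter (darker).
ISO: 400 → 800 → 1600 → 3200 → 6400 — 4 stops raised (brighter).
Net change so far: 2 stops darker. Offset with the aperture: f/4 → f/2.8 → f/2.

f/2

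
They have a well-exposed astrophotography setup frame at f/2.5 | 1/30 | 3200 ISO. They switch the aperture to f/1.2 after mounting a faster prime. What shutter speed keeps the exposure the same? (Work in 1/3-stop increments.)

1/125s

Aperture: f/2.5 → f/2.2 → f/2 → f/1.8 → f/1.6 → f/1.4 → f/1.2 — 2 stops wider (brighter).
Need 2 stops darker from the shutter speed: 1/30 → 1/40 → 1/50 → 1/60 → 1/80 → 1/100 → 1/125.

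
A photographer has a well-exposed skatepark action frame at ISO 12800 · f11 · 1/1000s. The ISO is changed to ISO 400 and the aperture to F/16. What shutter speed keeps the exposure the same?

1/15s

ISO: 12800 → 6400 → 3200 → 1600 → 800 → 400 — 5 stops dropped (darker).
Aperture: f/11 → f/16 — 1 stop stopped down (darker).
Net change so far: 6 stops darker. Offset with the shutter speed: 1/1000 → 1/500 → 1/250 → 1/125 → 1/60 → 1/30 → 1/15.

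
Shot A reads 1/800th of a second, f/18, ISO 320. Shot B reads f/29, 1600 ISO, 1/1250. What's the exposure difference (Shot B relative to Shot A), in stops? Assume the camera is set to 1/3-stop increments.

Aperture: f/18 → f/20 → f/22 → f/25 → f/29 — 1 1/3 stops smaller aperture (darker).
Shutter speed: 1/800 → 1/1000 → 1/1250 — 2/3 stop faster (darker).
ISO: 320 → 400 → 500 → 640 → 800 → 1000 → 1250 → 1600 — 2 1/3 stops higher (brighter).
Net: −1 1/3 −2/3 +2 1/3 = +1/3 stops.

1/3 stop brighter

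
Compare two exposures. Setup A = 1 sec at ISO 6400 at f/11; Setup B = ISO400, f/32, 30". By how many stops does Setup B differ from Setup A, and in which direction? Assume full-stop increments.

Aperture: f/11 → f/16 → f/22 → f/32 — 3 stops stopped down (darker).
Shutter speed: 1 → 2 → 4 → 8 → 15 → 30 — 5 stops longer (brighter).
ISO: 6400 → 3200 → 1600 → 800 → 400 — 4 stops dropped (darker).
Net: −3 +5 −4 = −2 stops.

2 stops darker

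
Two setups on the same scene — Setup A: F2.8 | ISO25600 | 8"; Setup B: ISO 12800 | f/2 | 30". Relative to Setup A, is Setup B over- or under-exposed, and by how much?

2 stops brighter

Aperture: f/2.8 → f/2 — 1 stop opened up (brighter).
Shutter speed: 8 → 15 → 30 — 2 stops slower (brighter).
ISO: 25600 → 12800 — 1 stop lower (darker).
Net: +1 +2 −1 = +2 stops.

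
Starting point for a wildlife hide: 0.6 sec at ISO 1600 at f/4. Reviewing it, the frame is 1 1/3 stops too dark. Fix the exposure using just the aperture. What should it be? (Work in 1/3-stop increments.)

f/2.5

Underexposed by 1 1/3 stops → need 1 1/3 stops brighter.
Aperture: f/4 → f/3.5 → f/3.2 → f/2.8 → f/2.5.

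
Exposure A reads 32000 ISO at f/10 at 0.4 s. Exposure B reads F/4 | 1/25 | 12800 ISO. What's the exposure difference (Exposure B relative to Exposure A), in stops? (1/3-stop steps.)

2 stops darker

Aperture: f/10 → f/9 → f/8 → f/7.1 → f/6.3 → f/5.6 → f/5 → f/4.5 → f/4 — 2 2/3 stops larger aperture (brighter).
Shutter speed: 0.4 → 0.3 → 1/4 → 1/5 → 1/6 → 1/8 → 1/10 → 1/13 → 1/15 → 1/20 → 1/25 — 3 1/3 stops faster (darker).
ISO: 32000 → 25600 → 20000 → 16000 → 12800 — 1 1/3 stops lower (darker).
Net: +2 2/3 −3 1/3 −1 1/3 = −2 stops.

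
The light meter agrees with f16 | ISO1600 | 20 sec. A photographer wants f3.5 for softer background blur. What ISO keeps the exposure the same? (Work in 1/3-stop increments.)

Aperture: f/16 → f/14 → f/13 → f/11 → f/10 → f/9 → f/8 → f/7.1 → f/6.3 → f/5.6 → f/5 → f/4.5 → f/4 → f/3.5 — 4 1/3 stops larger aperture (brighter).
Need 4 1/3 stops darker from the ISO: 1600 → 1250 → 1000 → 800 → 640 → 500 → 400 → 320 → 250 → 200 → 160 → 125 → 100 → 80.

ISO 80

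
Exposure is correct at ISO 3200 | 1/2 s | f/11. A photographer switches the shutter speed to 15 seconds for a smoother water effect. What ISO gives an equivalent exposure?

ISO 100

Shutter speed: 1/2 → 1 → 2 → 4 → 8 → 15 — 5 stops slower (brighter).
Need 5 stops darker from the ISO: 3200 → 1600 → 800 → 400 → 200 → 100.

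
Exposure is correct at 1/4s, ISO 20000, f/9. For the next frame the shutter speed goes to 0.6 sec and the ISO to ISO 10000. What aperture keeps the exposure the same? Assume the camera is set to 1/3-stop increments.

Shutter speed: 1/4 → 0.3 → 0.4 → 0.5 → 0.6 — 1 1/3 stops slower (brighter).
ISO: 20000 → 16000 → 12800 → 10000 — 1 stop lower (darker).
Net change so far: 1/3 stop brighter. Offset with the aperture: f/9 → f/10.

f/10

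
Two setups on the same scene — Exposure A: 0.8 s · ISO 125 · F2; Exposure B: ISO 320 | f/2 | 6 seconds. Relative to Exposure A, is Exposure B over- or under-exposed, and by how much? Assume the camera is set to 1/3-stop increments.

4 1/3 stops brighter

Aperture: unchanged.
Shutter speed: 0.8 → 1 → 1.3 → 1.6 → 2 → 2.5 → 3.2 → 4 → 5 → 6 — 3 stops longer (brighter).
ISO: 125 → 160 → 200 → 250 → 320 — 1 1/3 stops higher (brighter).
Net: +3 +1 1/3 = +4 1/3 stops.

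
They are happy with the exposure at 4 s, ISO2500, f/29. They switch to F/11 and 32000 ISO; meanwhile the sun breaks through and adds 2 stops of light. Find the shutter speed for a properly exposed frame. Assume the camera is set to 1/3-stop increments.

Scene light: 2 stops brighter.
Aperture: f/29 → f/25 → f/22 → f/20 → f/18 → f/16 → f/14 → f/13 → f/11 — 2 2/3 stops opened up (brighter).
ISO: 2500 → 3200 → 4000 → 5000 → 6400 → 8000 → 10000 → 12800 → 16000 → 20000 → 25600 → 32000 — 3 2/3 stops raised (brighter).
Net so far: 8 1/3 stops brighter. Shutter speed: 4 → 3.2 → 2.5 → 2 → 1.6 → 1.3 → 1 → 0.8 → 0.6 → 0.5 → 0.4 → 0.3 → 1/4 → 1/5 → 1/6 → 1/8 → 1/10 → 1/13 → 1/15 → 1/20 → 1/25 → 1/30 → 1/40 → 1/50 → 1/60 → 1/80.

1/80s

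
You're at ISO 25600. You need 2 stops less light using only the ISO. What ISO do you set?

ISO 6400

ISO: 25600 → 12800 → 6400 — 2 stops lower (darker).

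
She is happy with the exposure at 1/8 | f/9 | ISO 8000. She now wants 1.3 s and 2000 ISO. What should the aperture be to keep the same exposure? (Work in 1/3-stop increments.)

Shutter speed: 1/8 → 1/6 → 1/5 → 1/4 → 0.3 → 0.4 → 0.5 → 0.6 → 0.8 → 1 → 1.3 — 3 1/3 stops longer (brighter).
ISO: 8000 → 6400 → 5000 → 4000 → 3200 → 2500 → 2000 — 2 stops dropped (darker).
Net change so far: 1 1/3 stops brighter. Offset with the aperture: f/9 → f/10 → f/11 → f/13 → f/14.

f/14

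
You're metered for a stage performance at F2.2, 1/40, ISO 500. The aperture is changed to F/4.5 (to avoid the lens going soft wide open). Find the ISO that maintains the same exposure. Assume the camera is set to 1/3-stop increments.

Aperture: f/2.2 → f/2.5 → f/2.8 → f/3.2 → f/3.5 → f/4 → f/4.5 — 2 stops narrower (darker).
Need 2 stops brighter from the ISO: 500 → 640 → 800 → 1000 → 1250 → 1600 → 2000.

ISO 2000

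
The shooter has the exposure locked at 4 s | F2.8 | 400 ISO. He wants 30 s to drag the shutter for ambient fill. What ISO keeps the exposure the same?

Shutter speed: 4 → 8 → 15 → 30 — 3 stops longer (brighter).
Need 3 stops darker from the ISO: 400 → 200 → 100 → 50.

ISO 50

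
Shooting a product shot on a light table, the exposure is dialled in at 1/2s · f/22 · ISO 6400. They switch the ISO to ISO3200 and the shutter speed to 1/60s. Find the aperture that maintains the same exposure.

ISO: 6400 → 3200 — 1 stop lower (darker).
Shutter speed: 1/2 → 1/4 → 1/8 → 1/15 → 1/30 → 1/60 — 5 stops faster (darker).
Net change so far: 6 stops darker. Offset with the aperture: f/22 → f/16 → f/11 → f/8 → f/5.6 → f/4 → f/2.8.

f/2.8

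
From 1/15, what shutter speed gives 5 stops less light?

Shutter speed: 1/15 → 1/30 → 1/60 → 1/125 → 1/250 → 1/500 — 5 stops shorter (darker).

1/500s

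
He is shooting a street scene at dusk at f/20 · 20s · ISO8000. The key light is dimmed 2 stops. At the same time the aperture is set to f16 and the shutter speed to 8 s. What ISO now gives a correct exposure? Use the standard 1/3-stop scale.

Scene light: 2 stops darker.
Aperture: f/20 → f/18 → f/16 — 2/3 stop larger aperture (brighter).
Shutter speed: 20 → 15 → 13 → 10 → 8 — 1 1/3 stops shorter (darker).
Net so far: 2 2/3 stops darker. ISO: 8000 → 10000 → 12800 → 16000 → 20000 → 25600 → 32000 → 40000 → 51200.

ISO 51200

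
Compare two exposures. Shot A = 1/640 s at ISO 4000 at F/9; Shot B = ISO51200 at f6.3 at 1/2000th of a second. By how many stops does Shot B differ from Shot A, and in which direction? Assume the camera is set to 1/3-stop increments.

3 stops brighter

Aperture: f/9 → f/8 → f/7.1 → f/6.3 — 1 stop wider (brighter).
Shutter speed: 1/640 → 1/800 → 1/1000 → 1/1250 → 1/1600 → 1/2000 — 1 2/3 stops faster (darker).
ISO: 4000 → 5000 → 6400 → 8000 → 10000 → 12800 → 16000 → 20000 → 25600 → 32000 → 40000 → 51200 — 3 2/3 stops higher (brighter).
Net: +1 −1 2/3 +3 2/3 = +3 stops.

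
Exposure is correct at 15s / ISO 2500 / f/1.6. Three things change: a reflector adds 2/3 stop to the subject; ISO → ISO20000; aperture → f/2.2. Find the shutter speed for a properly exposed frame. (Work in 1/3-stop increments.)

2.5 s

Scene light: 2/3 stop brighter.
ISO: 2500 → 3200 → 4000 → 5000 → 6400 → 8000 → 10000 → 12800 → 16000 → 20000 — 3 stops raised (brighter).
Aperture: f/1.6 → f/1.8 → f/2 → f/2.2 — 1 stop narrower (darker).
Net so far: 2 2/3 stops brighter. Shutter speed: 15 → 13 → 10 → 8 → 6 → 5 → 4 → 3.2 → 2.5.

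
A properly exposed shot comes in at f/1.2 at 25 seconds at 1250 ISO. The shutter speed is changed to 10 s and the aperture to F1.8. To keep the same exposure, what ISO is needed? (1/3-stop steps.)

Shutter speed: 25 → 20 → 15 → 13 → 10 — 1 1/3 stops shorter (darker).
Aperture: f/1.2 → f/1.4 → f/1.6 → f/1.8 — 1 stop smaller aperture (darker).
Net change so far: 2 1/3 stops darker. Offset with the ISO: 1250 → 1600 → 2000 → 2500 → 3200 → 4000 → 5000 → 6400.

ISO 6400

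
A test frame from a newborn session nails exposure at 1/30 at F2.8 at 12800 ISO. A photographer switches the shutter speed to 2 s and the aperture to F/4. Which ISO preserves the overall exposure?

ISO 400

Shutter speed: 1/30 → 1/15 → 1/8 → 1/4 → 1/2 → 1 → 2 — 6 stops slower (brighter).
Aperture: f/2.8 → f/4 — 1 stop smaller aperture (darker).
Net change so far: 5 stops brighter. Offset with the ISO: 12800 → 6400 → 3200 → 1600 → 800 → 400.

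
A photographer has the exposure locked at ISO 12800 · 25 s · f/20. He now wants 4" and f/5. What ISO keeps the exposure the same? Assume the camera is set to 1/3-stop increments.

ISO 5000

Shutter speed: 25 → 20 → 15 → 13 → 10 → 8 → 6 → 5 → 4 — 2 2/3 stops shorter (darker).
Aperture: f/20 → f/18 → f/16 → f/14 → f/13 → f/11 → f/10 → f/9 → f/8 → f/7.1 → f/6.3 → f/5.6 → f/5 — 4 stops opened up (brighter).
Net change so far: 1 1/3 stops brighter. Offset with the ISO: 12800 → 10000 → 8000 → 6400 → 5000.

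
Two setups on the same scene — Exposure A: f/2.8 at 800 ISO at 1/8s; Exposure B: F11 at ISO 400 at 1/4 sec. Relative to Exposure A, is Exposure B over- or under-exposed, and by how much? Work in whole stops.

Aperture: f/2.8 → f/4 → f/5.6 → f/8 → f/11 — 4 stops smaller aperture (darker).
Shutter speed: 1/8 → 1/4 — 1 stop longer (brighter).
ISO: 800 → 400 — 1 stop lower (darker).
Net: −4 +1 −1 = −4 stops.

4 stops darker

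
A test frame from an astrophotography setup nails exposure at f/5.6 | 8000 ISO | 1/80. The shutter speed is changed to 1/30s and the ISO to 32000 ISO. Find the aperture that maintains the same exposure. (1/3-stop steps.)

f/18

Shutter speed: 1/80 → 1/60 → 1/50 → 1/40 → 1/30 — 1 1/3 stops longer (brighter).
ISO: 8000 → 10000 → 12800 → 16000 → 20000 → 25600 → 32000 — 2 stops higher (brighter).
Net change so far: 3 1/3 stops brighter. Offset with the aperture: f/5.6 → f/6.3 → f/7.1 → f/8 → f/9 → f/10 → f/11 → f/13 → f/14 → f/16 → f/18.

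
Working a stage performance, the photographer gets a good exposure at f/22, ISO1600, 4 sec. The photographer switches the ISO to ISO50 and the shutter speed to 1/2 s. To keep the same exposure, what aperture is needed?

ISO: 1600 → 800 → 400 → 200 → 100 → 50 — 5 stops dropped (darker).
Shutter speed: 4 → 2 → 1 → 1/2 — 3 stops shorter (darker).
Net change so far: 8 stops darker. Offset with the aperture: f/22 → f/16 → f/11 → f/8 → f/5.6 → f/4 → f/2.8 → f/2 → f/1.4.

f/1.4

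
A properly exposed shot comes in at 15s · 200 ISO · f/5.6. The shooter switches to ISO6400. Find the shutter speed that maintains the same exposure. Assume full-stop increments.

ISO: 200 → 400 → 800 → 1600 → 3200 → 6400 — 5 stops raised (brighter).
Need 5 stops darker from the shutter speed: 15 → 8 → 4 → 2 → 1 → 1/2.

1/2s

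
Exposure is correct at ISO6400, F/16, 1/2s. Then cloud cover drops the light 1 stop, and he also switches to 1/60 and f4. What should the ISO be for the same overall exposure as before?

Scene light: 1 stop darker.
Shutter speed: 1/2 → 1/4 → 1/8 → 1/15 → 1/30 → 1/60 — 5 stops faster (darker).
Aperture: f/16 → f/11 → f/8 → f/5.6 → f/4 — 4 stops wider (brighter).
Net so far: 2 stops darker. ISO: 6400 → 12800 → 25600.

ISO 25600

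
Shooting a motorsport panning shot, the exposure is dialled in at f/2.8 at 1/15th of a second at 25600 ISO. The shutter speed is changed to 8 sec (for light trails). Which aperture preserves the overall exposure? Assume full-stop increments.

f/32

Shutter speed: 1/15 → 1/8 → 1/4 → 1/2 → 1 → 2 → 4 → 8 — 7 stops slower (brighter).
Need 7 stops darker from the aperture: f/2.8 → f/4 → f/5.6 → f/8 → f/11 → f/16 → f/22 → f/32.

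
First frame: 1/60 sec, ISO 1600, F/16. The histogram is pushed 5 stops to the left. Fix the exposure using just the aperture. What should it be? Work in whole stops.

Underexposed by 5 stops → need 5 stops brighter.
Aperture: f/16 → f/11 → f/8 → f/5.6 → f/4 → f/2.8.

f/2.8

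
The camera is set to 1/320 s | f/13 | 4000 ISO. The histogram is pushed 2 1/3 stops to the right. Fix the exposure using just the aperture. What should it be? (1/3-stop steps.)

Overexposed by 2 1/3 stops → need 2 1/3 stops darker.
Aperture: f/13 → f/14 → f/16 → f/18 → f/20 → f/22 → f/25 → f/29.

f/29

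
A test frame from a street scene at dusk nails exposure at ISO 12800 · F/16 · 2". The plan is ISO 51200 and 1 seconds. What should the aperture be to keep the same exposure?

f/22

ISO: 12800 → 25600 → 51200 — 2 stops higher (brighter).
Shutter speed: 2 → 1 — 1 stop shorter (darker).
Net change so far: 1 stop brighter. Offset with the aperture: f/16 → f/22.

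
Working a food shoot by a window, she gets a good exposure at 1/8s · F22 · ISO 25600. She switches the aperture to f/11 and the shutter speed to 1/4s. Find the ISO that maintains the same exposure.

Aperture: f/22 → f/16 → f/11 — 2 stops larger aperture (brighter).
Shutter speed: 1/8 → 1/4 — 1 stop longer (brighter).
Net change so far: 3 stops brighter. Offset with the ISO: 25600 → 12800 → 6400 → 3200.

ISO 3200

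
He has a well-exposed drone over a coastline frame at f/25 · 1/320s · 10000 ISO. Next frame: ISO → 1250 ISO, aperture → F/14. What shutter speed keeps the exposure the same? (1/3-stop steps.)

1/125s

ISO: 10000 → 8000 → 6400 → 5000 → 4000 → 3200 → 2500 → 2000 → 1600 → 1250 — 3 stops dropped (darker).
Aperture: f/25 → f/22 → f/20 → f/18 → f/16 → f/14 — 1 2/3 stops larger aperture (brighter).
Net change so far: 1 1/3 stops darker. Offset with the shutter speed: 1/320 → 1/250 → 1/200 → 1/160 → 1/125.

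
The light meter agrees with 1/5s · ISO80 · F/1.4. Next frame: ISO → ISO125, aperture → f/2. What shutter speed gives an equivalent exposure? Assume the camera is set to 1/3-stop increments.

1/4s

ISO: 80 → 100 → 125 — 2/3 stop higher (brighter).
Aperture: f/1.4 → f/1.6 → f/1.8 → f/2 — 1 stop stopped down (darker).
Net change so far: 1/3 stop darker. Offset with the shutter speed: 1/5 → 1/4.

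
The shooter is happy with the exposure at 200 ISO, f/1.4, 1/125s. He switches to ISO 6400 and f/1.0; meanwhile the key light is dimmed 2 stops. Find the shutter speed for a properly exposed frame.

Scene light: 2 stops darker.
ISO: 200 → 400 → 800 → 1600 → 3200 → 6400 — 5 stops raised (brighter).
Aperture: f/1.4 → f/1.0 — 1 stop wider (brighter).
Net so far: 4 stops brighter. Shutter speed: 1/125 → 1/250 → 1/500 → 1/1000 → 1/2000.

1/2000s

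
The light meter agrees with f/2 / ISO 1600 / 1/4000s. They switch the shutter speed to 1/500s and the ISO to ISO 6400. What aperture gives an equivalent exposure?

f/11

Shutter speed: 1/4000 → 1/2000 → 1/1000 → 1/500 — 3 stops slower (brighter).
ISO: 1600 → 3200 → 6400 — 2 stops raised (brighter).
Net change so far: 5 stops brighter. Offset with the aperture: f/2 → f/2.8 → f/4 → f/5.6 → f/8 → f/11.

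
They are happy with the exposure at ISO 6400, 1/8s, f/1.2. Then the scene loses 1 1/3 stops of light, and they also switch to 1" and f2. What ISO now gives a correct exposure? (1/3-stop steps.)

ISO 5000

Scene light: 1 1/3 stops darker.
Shutter speed: 1/8 → 1/6 → 1/5 → 1/4 → 0.3 → 0.4 → 0.5 → 0.6 → 0.8 → 1 — 3 stops longer (brighter).
Aperture: f/1.2 → f/1.4 → f/1.6 → f/1.8 → f/2 — 1 1/3 stops narrower (darker).
Net so far: 1/3 stop brighter. ISO: 6400 → 5000.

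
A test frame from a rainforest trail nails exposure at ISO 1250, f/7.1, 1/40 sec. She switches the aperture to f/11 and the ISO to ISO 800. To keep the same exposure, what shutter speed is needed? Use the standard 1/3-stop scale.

Aperture: f/7.1 → f/8 → f/9 → f/10 → f/11 — 1 1/3 stops narrower (darker).
ISO: 1250 → 1000 → 800 — 2/3 stop dropped (darker).
Net change so far: 2 stops darker. Offset with the shutter speed: 1/40 → 1/30 → 1/25 → 1/20 → 1/15 → 1/13 → 1/10.

1/10s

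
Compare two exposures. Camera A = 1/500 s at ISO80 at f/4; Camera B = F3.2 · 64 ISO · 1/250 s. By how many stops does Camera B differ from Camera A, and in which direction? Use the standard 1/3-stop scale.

1 1/3 stops brighter

Aperture: f/4 → f/3.5 → f/3.2 — 2/3 stop opened up (brighter).
Shutter speed: 1/500 → 1/400 → 1/320 → 1/250 — 1 stop slower (brighter).
ISO: 80 → 64 — 1/3 stop lower (darker).
Net: +2/3 +1 −1/3 = +1 1/3 stops.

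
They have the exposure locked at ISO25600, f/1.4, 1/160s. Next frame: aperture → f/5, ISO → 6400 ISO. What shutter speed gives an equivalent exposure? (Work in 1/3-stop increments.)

0.3 s

Aperture: f/1.4 → f/1.6 → f/1.8 → f/2 → f/2.2 → f/2.5 → f/2.8 → f/3.2 → f/3.5 → f/4 → f/4.5 → f/5 — 3 2/3 stops stopped down (darker).
ISO: 25600 → 20000 → 16000 → 12800 → 10000 → 8000 → 6400 — 2 stops dropped (darker).
Net change so far: 5 2/3 stops darker. Offset with the shutter speed: 1/160 → 1/125 → 1/100 → 1/80 → 1/60 → 1/50 → 1/40 → 1/30 → 1/25 → 1/20 → 1/15 → 1/13 → 1/10 → 1/8 → 1/6 → 1/5 → 1/4 → 0.3.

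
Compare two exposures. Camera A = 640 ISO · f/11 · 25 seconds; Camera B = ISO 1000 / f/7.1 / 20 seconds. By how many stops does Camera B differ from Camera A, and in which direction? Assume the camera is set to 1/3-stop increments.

1 2/3 stops brighter

Aperture: f/11 → f/10 → f/9 → f/8 → f/7.1 — 1 1/3 stops larger aperture (brighter).
Shutter speed: 25 → 20 — 1/3 stop faster (darker).
ISO: 640 → 800 → 1000 — 2/3 stop higher (brighter).
Net: +1 1/3 −1/3 +2/3 = +1 2/3 stops.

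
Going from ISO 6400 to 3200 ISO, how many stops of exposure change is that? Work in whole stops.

6400 → 3200 — count the steps: 1 stop.

1 stop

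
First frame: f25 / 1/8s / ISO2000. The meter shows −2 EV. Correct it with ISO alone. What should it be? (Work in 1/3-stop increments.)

ISO 8000

Underexposed by 2 stops → need 2 stops brighter.
ISO: 2000 → 2500 → 3200 → 4000 → 5000 → 6400 → 8000.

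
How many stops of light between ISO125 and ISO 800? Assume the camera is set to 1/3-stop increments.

2 2/3 stops

125 → 160 → 200 → 250 → 320 → 400 → 500 → 640 → 800 — count the steps: 8 third-stops = 2 2/3 stops.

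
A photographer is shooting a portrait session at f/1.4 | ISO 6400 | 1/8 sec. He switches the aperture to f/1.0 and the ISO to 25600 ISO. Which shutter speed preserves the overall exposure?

Aperture: f/1.4 → f/1.0 — 1 stop opened up (brighter).
ISO: 6400 → 12800 → 25600 — 2 stops raised (brighter).
Net change so far: 3 stops brighter. Offset with the shutter speed: 1/8 → 1/15 → 1/30 → 1/60.

1/60s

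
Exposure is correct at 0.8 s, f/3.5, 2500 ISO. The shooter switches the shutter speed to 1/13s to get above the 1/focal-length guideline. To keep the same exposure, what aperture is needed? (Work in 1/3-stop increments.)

Shutter speed: 0.8 → 0.6 → 0.5 → 0.4 → 0.3 → 1/4 → 1/5 → 1/6 → 1/8 → 1/10 → 1/13 — 3 1/3 stops shorter (darker).
Need 3 1/3 stops brighter from the aperture: f/3.5 → f/3.2 → f/2.8 → f/2.5 → f/2.2 → f/2 → f/1.8 → f/1.6 → f/1.4 → f/1.2 → f/1.1.

f/1.1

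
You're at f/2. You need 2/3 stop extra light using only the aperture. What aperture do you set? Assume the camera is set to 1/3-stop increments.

f/1.6

Aperture: f/2 → f/1.8 → f/1.6 — 2/3 stop larger aperture (brighter).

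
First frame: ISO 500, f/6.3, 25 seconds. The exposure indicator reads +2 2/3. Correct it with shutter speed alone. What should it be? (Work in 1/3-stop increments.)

4 s

Overexposed by 2 2/3 stops → need 2 2/3 stops darker.
Shutter speed: 25 → 20 → 15 → 13 → 10 → 8 → 6 → 5 → 4.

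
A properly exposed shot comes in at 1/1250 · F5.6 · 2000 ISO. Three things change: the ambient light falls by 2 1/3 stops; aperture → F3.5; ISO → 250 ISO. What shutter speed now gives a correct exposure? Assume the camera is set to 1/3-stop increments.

Scene light: 2 1/3 stops darker.
Aperture: f/5.6 → f/5 → f/4.5 → f/4 → f/3.5 — 1 1/3 stops larger aperture (brighter).
ISO: 2000 → 1600 → 1250 → 1000 → 800 → 640 → 500 → 400 → 320 → 250 — 3 stops dropped (darker).
Net so far: 4 stops darker. Shutter speed: 1/1250 → 1/1000 → 1/800 → 1/640 → 1/500 → 1/400 → 1/320 → 1/250 → 1/200 → 1/160 → 1/125 → 1/100 → 1/80.

1/80s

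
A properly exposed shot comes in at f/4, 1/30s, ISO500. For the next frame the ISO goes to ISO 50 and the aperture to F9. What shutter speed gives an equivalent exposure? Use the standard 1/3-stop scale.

1.6 s

ISO: 500 → 400 → 320 → 250 → 200 → 160 → 125 → 100 → 80 → 64 → 50 — 3 1/3 stops lower (darker).
Aperture: f/4 → f/4.5 → f/5 → f/5.6 → f/6.3 → f/7.1 → f/8 → f/9 — 2 1/3 stops narrower (darker).
Net change so far: 5 2/3 stops darker. Offset with the shutter speed: 1/30 → 1/25 → 1/20 → 1/15 → 1/13 → 1/10 → 1/8 → 1/6 → 1/5 → 1/4 → 0.3 → 0.4 → 0.5 → 0.6 → 0.8 → 1 → 1.3 → 1.6.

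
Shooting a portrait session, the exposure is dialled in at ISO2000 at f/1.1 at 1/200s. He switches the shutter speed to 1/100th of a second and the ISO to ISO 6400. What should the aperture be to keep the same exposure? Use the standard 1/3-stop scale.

f/2.8

Shutter speed: 1/200 → 1/160 → 1/125 → 1/100 — 1 stop slower (brighter).
ISO: 2000 → 2500 → 3200 → 4000 → 5000 → 6400 — 1 2/3 stops raised (brighter).
Net change so far: 2 2/3 stops brighter. Offset with the aperture: f/1.1 → f/1.2 → f/1.4 → f/1.6 → f/1.8 → f/2 → f/2.2 → f/2.5 → f/2.8.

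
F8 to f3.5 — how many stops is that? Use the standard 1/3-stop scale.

f/8 → f/7.1 → f/6.3 → f/5.6 → f/5 → f/4.5 → f/4 → f/3.5 — count the steps: 7 third-stops = 2 1/3 stops.

2 1/3 stops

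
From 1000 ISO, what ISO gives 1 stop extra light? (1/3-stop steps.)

ISO: 1000 → 1250 → 1600 → 2000 — 1 stop higher (brighter).

ISO 2000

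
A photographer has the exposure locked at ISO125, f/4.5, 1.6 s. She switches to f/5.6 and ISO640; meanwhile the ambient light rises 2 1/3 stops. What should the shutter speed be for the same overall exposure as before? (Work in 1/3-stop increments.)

Scene light: 2 1/3 stops brighter.
Aperture: f/4.5 → f/5 → f/5.6 — 2/3 stop narrower (darker).
ISO: 125 → 160 → 200 → 250 → 320 → 400 → 500 → 640 — 2 1/3 stops raised (brighter).
Net so far: 4 stops brighter. Shutter speed: 1.6 → 1.3 → 1 → 0.8 → 0.6 → 0.5 → 0.4 → 0.3 → 1/4 → 1/5 → 1/6 → 1/8 → 1/10.

1/10s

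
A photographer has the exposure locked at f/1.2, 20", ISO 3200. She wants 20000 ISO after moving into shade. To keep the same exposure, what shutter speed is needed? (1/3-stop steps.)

ISO: 3200 → 4000 → 5000 → 6400 → 8000 → 10000 → 12800 → 16000 → 20000 — 2 2/3 stops raised (brighter).
Need 2 2/3 stops darker from the shutter speed: 20 → 15 → 13 → 10 → 8 → 6 → 5 → 4 → 3.2.

3.2 s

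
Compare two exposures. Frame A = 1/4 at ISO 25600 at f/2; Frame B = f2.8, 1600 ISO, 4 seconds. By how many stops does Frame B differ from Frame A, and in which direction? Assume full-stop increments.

1 stop darker

Aperture: f/2 → f/2.8 — 1 stop narrower (darker).
Shutter speed: 1/4 → 1/2 → 1 → 2 → 4 — 4 stops longer (brighter).
ISO: 25600 → 12800 → 6400 → 3200 → 1600 — 4 stops lower (darker).
Net: −1 +4 −4 = −1 stop.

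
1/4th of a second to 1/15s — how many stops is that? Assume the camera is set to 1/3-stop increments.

1/4 → 1/5 → 1/6 → 1/8 → 1/10 → 1/13 → 1/15 — count the steps: 6 third-stops = 2 stops.

2 stops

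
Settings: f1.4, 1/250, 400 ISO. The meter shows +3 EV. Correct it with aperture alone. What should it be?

Overexposed by 3 stops → need 3 stops darker.
Aperture: f/1.4 → f/2 → f/2.8 → f/4.

f/4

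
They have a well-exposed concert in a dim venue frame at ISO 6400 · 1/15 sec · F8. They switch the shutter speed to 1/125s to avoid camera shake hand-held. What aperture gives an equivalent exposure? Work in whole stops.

f/2.8

Shutter speed: 1/15 → 1/30 → 1/60 → 1/125 — 3 stops faster (darker).
Need 3 stops brighter from the aperture: f/8 → f/5.6 → f/4 → f/2.8.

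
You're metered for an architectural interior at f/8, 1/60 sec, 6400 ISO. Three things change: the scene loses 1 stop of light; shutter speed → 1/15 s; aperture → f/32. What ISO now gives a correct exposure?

Scene light: 1 stop darker.
Shutter speed: 1/60 → 1/30 → 1/15 — 2 stops longer (brighter).
Aperture: f/8 → f/11 → f/16 → f/22 → f/32 — 4 stops smaller aperture (darker).
Net so far: 3 stops darker. ISO: 6400 → 12800 → 25600 → 51200.

ISO 51200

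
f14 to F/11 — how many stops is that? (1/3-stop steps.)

f/14 → f/13 → f/11 — count the steps: 2 third-stops = 2/3 stop.

2/3 stop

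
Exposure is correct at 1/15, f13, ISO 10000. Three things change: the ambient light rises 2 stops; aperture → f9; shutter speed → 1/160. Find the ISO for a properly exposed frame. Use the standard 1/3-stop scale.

Scene light: 2 stops brighter.
Aperture: f/13 → f/11 → f/10 → f/9 — 1 stop wider (brighter).
Shutter speed: 1/15 → 1/20 → 1/25 → 1/30 → 1/40 → 1/50 → 1/60 → 1/80 → 1/100 → 1/125 → 1/160 — 3 1/3 stops faster (darker).
Net so far: 1/3 stop darker. ISO: 10000 → 12800.

ISO 12800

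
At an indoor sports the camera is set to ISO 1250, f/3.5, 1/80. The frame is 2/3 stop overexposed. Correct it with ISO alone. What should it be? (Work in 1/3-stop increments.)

Overexposed by 2/3 stop → need 2/3 stop darker.
ISO: 1250 → 1000 → 800.

ISO 800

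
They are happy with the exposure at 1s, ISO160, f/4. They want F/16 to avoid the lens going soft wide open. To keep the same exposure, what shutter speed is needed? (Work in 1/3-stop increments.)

Aperture: f/4 → f/4.5 → f/5 → f/5.6 → f/6.3 → f/7.1 → f/8 → f/9 → f/10 → f/11 → f/13 → f/14 → f/16 — 4 stops stopped down (darker).
Need 4 stops brighter from the shutter speed: 1 → 1.3 → 1.6 → 2 → 2.5 → 3.2 → 4 → 5 → 6 → 8 → 10 → 13 → 15.

15 s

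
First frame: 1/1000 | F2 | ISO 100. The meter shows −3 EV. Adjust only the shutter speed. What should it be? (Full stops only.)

1/125s

Underexposed by 3 stops → need 3 stops brighter.
Shutter speed: 1/1000 → 1/500 → 1/250 → 1/125.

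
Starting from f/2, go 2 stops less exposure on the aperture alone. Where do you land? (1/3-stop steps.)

Aperture: f/2 → f/2.2 → f/2.5 → f/2.8 → f/3.2 → f/3.5 → f/4 — 2 stops stopped down (darker).

f/4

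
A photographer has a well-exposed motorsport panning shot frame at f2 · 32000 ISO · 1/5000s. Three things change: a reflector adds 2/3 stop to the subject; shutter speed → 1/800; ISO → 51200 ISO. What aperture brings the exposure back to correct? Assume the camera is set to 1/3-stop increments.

Scene light: 2/3 stop brighter.
Shutter speed: 1/5000 → 1/4000 → 1/3200 → 1/2500 → 1/2000 → 1/1600 → 1/1250 → 1/1000 → 1/800 — 2 2/3 stops longer (brighter).
ISO: 32000 → 40000 → 51200 — 2/3 stop higher (brighter).
Net so far: 4 stops brighter. Aperture: f/2 → f/2.2 → f/2.5 → f/2.8 → f/3.2 → f/3.5 → f/4 → f/4.5 → f/5 → f/5.6 → f/6.3 → f/7.1 → f/8.

f/8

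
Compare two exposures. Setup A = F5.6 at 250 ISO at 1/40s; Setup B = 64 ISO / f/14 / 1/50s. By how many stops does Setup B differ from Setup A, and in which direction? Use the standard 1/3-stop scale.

Aperture: f/5.6 → f/6.3 → f/7.1 → f/8 → f/9 → f/10 → f/11 → f/13 → f/14 — 2 2/3 stops smaller aperture (darker).
Shutter speed: 1/40 → 1/50 — 1/3 stop faster (darker).
ISO: 250 → 200 → 160 → 125 → 100 → 80 → 64 — 2 stops dropped (darker).
Net: −2 2/3 −1/3 −2 = −5 stops.

5 stops darker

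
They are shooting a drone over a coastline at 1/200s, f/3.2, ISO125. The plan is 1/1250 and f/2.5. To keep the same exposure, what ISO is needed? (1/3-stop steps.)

ISO 500

Shutter speed: 1/200 → 1/250 → 1/320 → 1/400 → 1/500 → 1/640 → 1/800 → 1/1000 → 1/1250 — 2 2/3 stops shorter (darker).
Aperture: f/3.2 → f/2.8 → f/2.5 — 2/3 stop larger aperture (brighter).
Net change so far: 2 stops darker. Offset with the ISO: 125 → 160 → 200 → 250 → 320 → 400 → 500.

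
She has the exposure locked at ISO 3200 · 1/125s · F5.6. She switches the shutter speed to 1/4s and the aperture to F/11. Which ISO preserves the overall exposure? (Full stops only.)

ISO 400

Shutter speed: 1/125 → 1/60 → 1/30 → 1/15 → 1/8 → 1/4 — 5 stops longer (brighter).
Aperture: f/5.6 → f/8 → f/11 — 2 stops narrower (darker).
Net change so far: 3 stops brighter. Offset with the ISO: 3200 → 1600 → 800 → 400.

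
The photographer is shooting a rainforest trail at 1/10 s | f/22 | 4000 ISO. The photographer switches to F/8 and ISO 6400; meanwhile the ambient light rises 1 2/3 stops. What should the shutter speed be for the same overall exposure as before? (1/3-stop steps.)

1/400s

Scene light: 1 2/3 stops brighter.
Aperture: f/22 → f/20 → f/18 → f/16 → f/14 → f/13 → f/11 → f/10 → f/9 → f/8 — 3 stops opened up (brighter).
ISO: 4000 → 5000 → 6400 — 2/3 stop raised (brighter).
Net so far: 5 1/3 stops brighter. Shutter speed: 1/10 → 1/13 → 1/15 → 1/20 → 1/25 → 1/30 → 1/40 → 1/50 → 1/60 → 1/80 → 1/100 → 1/125 → 1/160 → 1/200 → 1/250 → 1/320 → 1/400.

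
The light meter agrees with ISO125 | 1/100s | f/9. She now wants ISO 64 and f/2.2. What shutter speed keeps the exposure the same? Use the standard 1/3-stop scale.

1/800s

ISO: 125 → 100 → 80 → 64 — 1 stop dropped (darker).
Aperture: f/9 → f/8 → f/7.1 → f/6.3 → f/5.6 → f/5 → f/4.5 → f/4 → f/3.5 → f/3.2 → f/2.8 → f/2.5 → f/2.2 — 4 stops larger aperture (brighter).
Net change so far: 3 stops brighter. Offset with the shutter speed: 1/100 → 1/125 → 1/160 → 1/200 → 1/250 → 1/320 → 1/400 → 1/500 → 1/640 → 1/800.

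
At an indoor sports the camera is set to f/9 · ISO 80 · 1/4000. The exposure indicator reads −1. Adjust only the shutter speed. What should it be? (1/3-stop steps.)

Underexposed by 1 stop → need 1 stop brighter.
Shutter speed: 1/4000 → 1/3200 → 1/2500 → 1/2000.

1/2000s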